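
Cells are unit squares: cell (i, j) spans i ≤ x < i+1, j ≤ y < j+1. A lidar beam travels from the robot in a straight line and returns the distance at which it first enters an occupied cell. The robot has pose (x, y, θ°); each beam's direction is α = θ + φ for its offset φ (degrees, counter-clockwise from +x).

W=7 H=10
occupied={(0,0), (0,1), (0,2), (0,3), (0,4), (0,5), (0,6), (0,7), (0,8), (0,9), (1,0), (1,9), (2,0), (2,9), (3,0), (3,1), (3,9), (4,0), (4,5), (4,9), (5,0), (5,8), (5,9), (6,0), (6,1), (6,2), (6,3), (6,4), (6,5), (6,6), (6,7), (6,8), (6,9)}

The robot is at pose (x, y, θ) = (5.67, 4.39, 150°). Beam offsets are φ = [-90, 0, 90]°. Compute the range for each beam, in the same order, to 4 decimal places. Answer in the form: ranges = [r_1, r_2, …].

ranges = [0.6600, 1.2200, 3.3400]

beam 1: φ=-90°, α=60°
  cosα=0.5000 sinα=0.8660 | (5,4) | tMaxX 0.6600 tMaxY 0.7044 | tΔX 2.0000 tΔY 1.1547
    t=0.6600 [x] (6,4) — stop
  → r_1 = 0.6600
beam 2: φ=0°, α=150°
  cosα=-0.8660 sinα=0.5000 | (5,4) | tMaxX 0.7736 tMaxY 1.2200 | tΔX 1.1547 tΔY 2.0000
    t=0.7736 [x] (4,4)
    t=1.2200 [y] (4,5) — stop
  → r_2 = 1.2200
beam 3: φ=90°, α=240°
  cosα=-0.5000 sinα=-0.8660 | (5,4) | tMaxX 1.3400 tMaxY 0.4503 | tΔX 2.0000 tΔY 1.1547
    t=0.4503 [y] (5,3)
    t=1.3400 [x] (4,3)
    t=1.6050 [y] (4,2)
    t=2.7597 [y] (4,1)
    t=3.3400 [x] (3,1) — stop
  → r_3 = 3.3400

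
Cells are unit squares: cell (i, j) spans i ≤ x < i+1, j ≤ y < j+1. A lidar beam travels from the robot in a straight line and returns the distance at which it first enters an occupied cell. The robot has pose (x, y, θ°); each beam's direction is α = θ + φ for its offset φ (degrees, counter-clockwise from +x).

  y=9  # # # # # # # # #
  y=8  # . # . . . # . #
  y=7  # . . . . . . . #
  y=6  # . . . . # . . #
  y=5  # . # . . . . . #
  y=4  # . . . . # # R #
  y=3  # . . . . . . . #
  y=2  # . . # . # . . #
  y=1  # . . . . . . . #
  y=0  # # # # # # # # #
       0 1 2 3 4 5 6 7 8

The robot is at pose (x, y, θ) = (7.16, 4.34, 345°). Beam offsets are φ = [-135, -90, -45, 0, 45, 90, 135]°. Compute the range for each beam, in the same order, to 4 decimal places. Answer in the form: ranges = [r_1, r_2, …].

ranges = [0.1848, 3.4578, 1.6800, 0.8696, 0.9699, 3.2455, 0.3200]

beam 1: φ=-135°, α=210°
  dir = (cos 210°, sin 210°) = (-0.8660, -0.5000); from cell (7,4)
  next x-line at t=0.1848, next y-line at t=0.6800; Δt_x=1.1547, Δt_y=2.0000
    x: enter (6,4) at t=0.1848 ← occupied
  → r_1 = 0.1848
beam 2: φ=-90°, α=255°
  dir = (cos 255°, sin 255°) = (-0.2588, -0.9659); from cell (7,4)
  next x-line at t=0.6182, next y-line at t=0.3520; Δt_x=3.8637, Δt_y=1.0353
    y: enter (7,3) at t=0.3520
    x: enter (6,3) at t=0.6182
    y: enter (6,2) at t=1.3873
    y: enter (6,1) at t=2.4225
    y: enter (6,0) at t=3.4578 ← occupied
  → r_2 = 3.4578
beam 3: φ=-45°, α=300°
  dir = (cos 300°, sin 300°) = (0.5000, -0.8660); from cell (7,4)
  next x-line at t=1.6800, next y-line at t=0.3926; Δt_x=2.0000, Δt_y=1.1547
    y: enter (7,3) at t=0.3926
    y: enter (7,2) at t=1.5473
    x: enter (8,2) at t=1.6800 ← occupied
  → r_3 = 1.6800
beam 4: φ=0°, α=345°
  dir = (cos 345°, sin 345°) = (0.9659, -0.2588); from cell (7,4)
  next x-line at t=0.8696, next y-line at t=1.3137; Δt_x=1.0353, Δt_y=3.8637
    x: enter (8,4) at t=0.8696 ← occupied
  → r_4 = 0.8696
beam 5: φ=45°, α=30°
  dir = (cos 30°, sin 30°) = (0.8660, 0.5000); from cell (7,4)
  next x-line at t=0.9699, next y-line at t=1.3200; Δt_x=1.1547, Δt_y=2.0000
    x: enter (8,4) at t=0.9699 ← occupied
  → r_5 = 0.9699
beam 6: φ=90°, α=75°
  dir = (cos 75°, sin 75°) = (0.2588, 0.9659); from cell (7,4)
  next x-line at t=3.2455, next y-line at t=0.6833; Δt_x=3.8637, Δt_y=1.0353
    y: enter (7,5) at t=0.6833
    y: enter (7,6) at t=1.7186
    y: enter (7,7) at t=2.7538
    x: enter (8,7) at t=3.2455 ← occupied
  → r_6 = 3.2455
beam 7: φ=135°, α=120°
  dir = (cos 120°, sin 120°) = (-0.5000, 0.8660); from cell (7,4)
  next x-line at t=0.3200, next y-line at t=0.7621; Δt_x=2.0000, Δt_y=1.1547
    x: enter (6,4) at t=0.3200 ← occupied
  → r_7 = 0.3200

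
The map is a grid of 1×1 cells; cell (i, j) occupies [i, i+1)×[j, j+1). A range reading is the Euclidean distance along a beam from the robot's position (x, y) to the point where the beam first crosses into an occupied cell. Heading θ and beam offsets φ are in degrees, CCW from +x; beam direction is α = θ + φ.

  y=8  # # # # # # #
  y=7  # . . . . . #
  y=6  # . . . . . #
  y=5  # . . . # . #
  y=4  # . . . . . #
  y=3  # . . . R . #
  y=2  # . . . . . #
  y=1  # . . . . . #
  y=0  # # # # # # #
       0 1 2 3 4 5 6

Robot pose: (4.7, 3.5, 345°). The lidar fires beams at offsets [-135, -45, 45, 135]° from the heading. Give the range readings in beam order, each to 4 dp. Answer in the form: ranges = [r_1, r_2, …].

ranges = [4.2724, 2.6000, 1.5011, 5.1962]

beam 1: φ=-135°, α=210°
  d=(-0.8660,-0.5000)  start (4,3)  tX=0.8083 tY=1.0000  stride 1/|dx|=1.1547 1/|dy|=2.0000
    cross x-line → (3,3), t=0.8083
    cross y-line → (3,2), t=1.0000
    cross x-line → (2,2), t=1.9630
    cross y-line → (2,1), t=3.0000
    cross x-line → (1,1), t=3.1177
    cross x-line → (0,1), t=4.2724 (wall)
  → r_1 = 4.2724
beam 2: φ=-45°, α=300°
  d=(0.5000,-0.8660)  start (4,3)  tX=0.6000 tY=0.5774  stride 1/|dx|=2.0000 1/|dy|=1.1547
    cross y-line → (4,2), t=0.5774
    cross x-line → (5,2), t=0.6000
    cross y-line → (5,1), t=1.7321
    cross x-line → (6,1), t=2.6000 (wall)
  → r_2 = 2.6000
beam 3: φ=45°, α=30°
  d=(0.8660,0.5000)  start (4,3)  tX=0.3464 tY=1.0000  stride 1/|dx|=1.1547 1/|dy|=2.0000
    cross x-line → (5,3), t=0.3464
    cross y-line → (5,4), t=1.0000
    cross x-line → (6,4), t=1.5011 (wall)
  → r_3 = 1.5011
beam 4: φ=135°, α=120°
  d=(-0.5000,0.8660)  start (4,3)  tX=1.4000 tY=0.5774  stride 1/|dx|=2.0000 1/|dy|=1.1547
    cross y-line → (4,4), t=0.5774
    cross x-line → (3,4), t=1.4000
    cross y-line → (3,5), t=1.7321
    cross y-line → (3,6), t=2.8868
    cross x-line → (2,6), t=3.4000
    cross y-line → (2,7), t=4.0415
    cross y-line → (2,8), t=5.1962 (wall)
  → r_4 = 5.1962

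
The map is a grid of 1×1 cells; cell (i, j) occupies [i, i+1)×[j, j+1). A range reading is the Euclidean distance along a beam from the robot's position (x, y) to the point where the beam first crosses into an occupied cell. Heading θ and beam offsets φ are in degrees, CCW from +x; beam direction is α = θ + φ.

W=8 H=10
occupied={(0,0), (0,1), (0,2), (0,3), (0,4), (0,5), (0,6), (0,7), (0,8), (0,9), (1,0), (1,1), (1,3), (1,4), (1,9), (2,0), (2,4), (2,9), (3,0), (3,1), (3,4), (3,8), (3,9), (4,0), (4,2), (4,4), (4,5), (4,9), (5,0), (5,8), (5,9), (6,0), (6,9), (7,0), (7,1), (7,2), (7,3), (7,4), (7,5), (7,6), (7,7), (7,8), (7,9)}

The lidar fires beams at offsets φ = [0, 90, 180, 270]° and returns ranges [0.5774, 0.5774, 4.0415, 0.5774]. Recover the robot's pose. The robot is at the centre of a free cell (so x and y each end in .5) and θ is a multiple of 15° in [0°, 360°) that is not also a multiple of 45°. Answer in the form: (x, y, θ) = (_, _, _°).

The pose lattice has 37·16 = 592 candidates. Test each by forward raycasting.
  (2.5, 5.5, 240°): beam 2 = 1.0000 ≠ 0.5774 ✗
  (6.5, 1.5, 300°): beam 3 = 3.0000 ≠ 4.0415 ✗
  (6.5, 4.5, 195°): beam 1 = 1.5529 ≠ 0.5774 ✗
  (1.5, 8.5, 105°): beam 1 = 0.5176 ≠ 0.5774 ✗
  (6.5, 7.5, 330°): beam 2 = 1.0000 ≠ 0.5774 ✗
  …
  (4.5, 8.5, 60°): r_1=0.5774, r_2=0.5774, r_3=4.0415, r_4=0.5774 — all match ✓
Only this pose fits every beam.

(x, y, θ) = (4.5, 8.5, 60°)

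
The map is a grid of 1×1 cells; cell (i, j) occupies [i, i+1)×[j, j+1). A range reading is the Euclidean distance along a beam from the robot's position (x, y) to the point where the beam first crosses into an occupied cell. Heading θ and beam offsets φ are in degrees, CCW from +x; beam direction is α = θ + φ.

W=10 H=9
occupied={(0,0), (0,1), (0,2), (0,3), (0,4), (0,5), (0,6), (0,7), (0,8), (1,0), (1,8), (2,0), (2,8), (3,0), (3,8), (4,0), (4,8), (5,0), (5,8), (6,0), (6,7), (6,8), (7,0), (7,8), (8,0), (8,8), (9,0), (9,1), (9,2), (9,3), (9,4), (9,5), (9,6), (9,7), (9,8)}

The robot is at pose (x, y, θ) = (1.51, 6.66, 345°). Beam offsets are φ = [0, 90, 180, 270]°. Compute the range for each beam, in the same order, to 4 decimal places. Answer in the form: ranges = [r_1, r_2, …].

beam 1: φ=0°, α=345°
  cosα=0.9659 sinα=-0.2588 | (1,6) | tMaxX 0.5073 tMaxY 2.5500 | tΔX 1.0353 tΔY 3.8637
    t=0.5073 [x] (2,6)
    t=1.5426 [x] (3,6)
    t=2.5500 [y] (3,5)
    t=2.5778 [x] (4,5)
    t=3.6131 [x] (5,5)
    t=4.6484 [x] (6,5)
    t=5.6837 [x] (7,5)
    t=6.4137 [y] (7,4)
    t=6.7189 [x] (8,4)
    t=7.7542 [x] (9,4) — stop
  → r_1 = 7.7542
beam 2: φ=90°, α=75°
  cosα=0.2588 sinα=0.9659 | (1,6) | tMaxX 1.8932 tMaxY 0.3520 | tΔX 3.8637 tΔY 1.0353
    t=0.3520 [y] (1,7)
    t=1.3873 [y] (1,8) — stop
  → r_2 = 1.3873
beam 3: φ=180°, α=165°
  cosα=-0.9659 sinα=0.2588 | (1,6) | tMaxX 0.5280 tMaxY 1.3137 | tΔX 1.0353 tΔY 3.8637
    t=0.5280 [x] (0,6) — stop
  → r_3 = 0.5280
beam 4: φ=270°, α=255°
  cosα=-0.2588 sinα=-0.9659 | (1,6) | tMaxX 1.9705 tMaxY 0.6833 | tΔX 3.8637 tΔY 1.0353
    t=0.6833 [y] (1,5)
    t=1.7186 [y] (1,4)
    t=1.9705 [x] (0,4) — stop
  → r_4 = 1.9705

ranges = [7.7542, 1.3873, 0.5280, 1.9705]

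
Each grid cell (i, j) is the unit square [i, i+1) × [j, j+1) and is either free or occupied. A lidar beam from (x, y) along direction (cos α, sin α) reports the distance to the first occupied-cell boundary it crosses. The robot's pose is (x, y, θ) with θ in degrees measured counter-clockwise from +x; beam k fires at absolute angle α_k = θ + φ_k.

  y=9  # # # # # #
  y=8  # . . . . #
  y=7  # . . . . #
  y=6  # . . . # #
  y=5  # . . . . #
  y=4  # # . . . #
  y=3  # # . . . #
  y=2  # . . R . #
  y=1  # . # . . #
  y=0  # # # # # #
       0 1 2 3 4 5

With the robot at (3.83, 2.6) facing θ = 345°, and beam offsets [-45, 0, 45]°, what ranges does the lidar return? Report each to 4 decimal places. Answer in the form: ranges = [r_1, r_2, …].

beam 1: φ=-45°, α=300°
  d=(0.5000,-0.8660)  start (3,2)  tX=0.3400 tY=0.6928  stride 1/|dx|=2.0000 1/|dy|=1.1547
    cross x-line → (4,2), t=0.3400
    cross y-line → (4,1), t=0.6928
    cross y-line → (4,0), t=1.8475 (wall)
  → r_1 = 1.8475
beam 2: φ=0°, α=345°
  d=(0.9659,-0.2588)  start (3,2)  tX=0.1760 tY=2.3182  stride 1/|dx|=1.0353 1/|dy|=3.8637
    cross x-line → (4,2), t=0.1760
    cross x-line → (5,2), t=1.2113 (wall)
  → r_2 = 1.2113
beam 3: φ=45°, α=30°
  d=(0.8660,0.5000)  start (3,2)  tX=0.1963 tY=0.8000  stride 1/|dx|=1.1547 1/|dy|=2.0000
    cross x-line → (4,2), t=0.1963
    cross y-line → (4,3), t=0.8000
    cross x-line → (5,3), t=1.3510 (wall)
  → r_3 = 1.3510

ranges = [1.8475, 1.2113, 1.3510]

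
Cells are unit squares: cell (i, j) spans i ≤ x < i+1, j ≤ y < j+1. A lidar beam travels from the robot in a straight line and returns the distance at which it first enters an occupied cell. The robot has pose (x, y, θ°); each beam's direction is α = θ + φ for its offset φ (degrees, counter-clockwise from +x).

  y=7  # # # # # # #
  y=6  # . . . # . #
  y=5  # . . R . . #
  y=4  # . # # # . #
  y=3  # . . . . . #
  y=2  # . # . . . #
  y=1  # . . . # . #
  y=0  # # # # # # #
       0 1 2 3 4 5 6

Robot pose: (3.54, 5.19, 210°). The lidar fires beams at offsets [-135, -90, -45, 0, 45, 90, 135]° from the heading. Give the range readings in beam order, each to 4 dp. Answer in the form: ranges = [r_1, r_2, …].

ranges = [1.7773, 2.0900, 2.6296, 0.3800, 0.1967, 0.2194, 0.7341]

beam 1: φ=-135°, α=75°
  cosα=0.2588 sinα=0.9659 | (3,5) | tMaxX 1.7773 tMaxY 0.8386 | tΔX 3.8637 tΔY 1.0353
    t=0.8386 [y] (3,6)
    t=1.7773 [x] (4,6) — stop
  → r_1 = 1.7773
beam 2: φ=-90°, α=120°
  cosα=-0.5000 sinα=0.8660 | (3,5) | tMaxX 1.0800 tMaxY 0.9353 | tΔX 2.0000 tΔY 1.1547
    t=0.9353 [y] (3,6)
    t=1.0800 [x] (2,6)
    t=2.0900 [y] (2,7) — stop
  → r_2 = 2.0900
beam 3: φ=-45°, α=165°
  cosα=-0.9659 sinα=0.2588 | (3,5) | tMaxX 0.5590 tMaxY 3.1296 | tΔX 1.0353 tΔY 3.8637
    t=0.5590 [x] (2,5)
    t=1.5943 [x] (1,5)
    t=2.6296 [x] (0,5) — stop
  → r_3 = 2.6296
beam 4: φ=0°, α=210°
  cosα=-0.8660 sinα=-0.5000 | (3,5) | tMaxX 0.6235 tMaxY 0.3800 | tΔX 1.1547 tΔY 2.0000
    t=0.3800 [y] (3,4) — stop
  → r_4 = 0.3800
beam 5: φ=45°, α=255°
  cosα=-0.2588 sinα=-0.9659 | (3,5) | tMaxX 2.0864 tMaxY 0.1967 | tΔX 3.8637 tΔY 1.0353
    t=0.1967 [y] (3,4) — stop
  → r_5 = 0.1967
beam 6: φ=90°, α=300°
  cosα=0.5000 sinα=-0.8660 | (3,5) | tMaxX 0.9200 tMaxY 0.2194 | tΔX 2.0000 tΔY 1.1547
    t=0.2194 [y] (3,4) — stop
  → r_6 = 0.2194
beam 7: φ=135°, α=345°
  cosα=0.9659 sinα=-0.2588 | (3,5) | tMaxX 0.4762 tMaxY 0.7341 | tΔX 1.0353 tΔY 3.8637
    t=0.4762 [x] (4,5)
    t=0.7341 [y] (4,4) — stop
  → r_7 = 0.7341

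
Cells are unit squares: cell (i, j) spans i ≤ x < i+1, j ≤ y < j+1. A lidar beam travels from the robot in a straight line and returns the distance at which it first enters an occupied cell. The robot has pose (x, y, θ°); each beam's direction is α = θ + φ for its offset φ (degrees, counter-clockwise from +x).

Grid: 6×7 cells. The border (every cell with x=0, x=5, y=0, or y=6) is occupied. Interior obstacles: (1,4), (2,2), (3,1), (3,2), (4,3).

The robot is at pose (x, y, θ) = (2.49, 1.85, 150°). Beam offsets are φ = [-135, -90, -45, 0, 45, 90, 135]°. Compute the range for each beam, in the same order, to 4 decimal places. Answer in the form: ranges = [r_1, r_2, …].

beam 1: φ=-135°, α=15°
  dir = (cos 15°, sin 15°) = (0.9659, 0.2588); from cell (2,1)
  next x-line at t=0.5280, next y-line at t=0.5796; Δt_x=1.0353, Δt_y=3.8637
    x: enter (3,1) at t=0.5280 ← occupied
  → r_1 = 0.5280
beam 2: φ=-90°, α=60°
  dir = (cos 60°, sin 60°) = (0.5000, 0.8660); from cell (2,1)
  next x-line at t=1.0200, next y-line at t=0.1732; Δt_x=2.0000, Δt_y=1.1547
    y: enter (2,2) at t=0.1732 ← occupied
  → r_2 = 0.1732
beam 3: φ=-45°, α=105°
  dir = (cos 105°, sin 105°) = (-0.2588, 0.9659); from cell (2,1)
  next x-line at t=1.8932, next y-line at t=0.1553; Δt_x=3.8637, Δt_y=1.0353
    y: enter (2,2) at t=0.1553 ← occupied
  → r_3 = 0.1553
beam 4: φ=0°, α=150°
  dir = (cos 150°, sin 150°) = (-0.8660, 0.5000); from cell (2,1)
  next x-line at t=0.5658, next y-line at t=0.3000; Δt_x=1.1547, Δt_y=2.0000
    y: enter (2,2) at t=0.3000 ← occupied
  → r_4 = 0.3000
beam 5: φ=45°, α=195°
  dir = (cos 195°, sin 195°) = (-0.9659, -0.2588); from cell (2,1)
  next x-line at t=0.5073, next y-line at t=3.2841; Δt_x=1.0353, Δt_y=3.8637
    x: enter (1,1) at t=0.5073
    x: enter (0,1) at t=1.5426 ← occupied
  → r_5 = 1.5426
beam 6: φ=90°, α=240°
  dir = (cos 240°, sin 240°) = (-0.5000, -0.8660); from cell (2,1)
  next x-line at t=0.9800, next y-line at t=0.9815; Δt_x=2.0000, Δt_y=1.1547
    x: enter (1,1) at t=0.9800
    y: enter (1,0) at t=0.9815 ← occupied
  → r_6 = 0.9815
beam 7: φ=135°, α=285°
  dir = (cos 285°, sin 285°) = (0.2588, -0.9659); from cell (2,1)
  next x-line at t=1.9705, next y-line at t=0.8800; Δt_x=3.8637, Δt_y=1.0353
    y: enter (2,0) at t=0.8800 ← occupied
  → r_7 = 0.8800

ranges = [0.5280, 0.1732, 0.1553, 0.3000, 1.5426, 0.9815, 0.8800]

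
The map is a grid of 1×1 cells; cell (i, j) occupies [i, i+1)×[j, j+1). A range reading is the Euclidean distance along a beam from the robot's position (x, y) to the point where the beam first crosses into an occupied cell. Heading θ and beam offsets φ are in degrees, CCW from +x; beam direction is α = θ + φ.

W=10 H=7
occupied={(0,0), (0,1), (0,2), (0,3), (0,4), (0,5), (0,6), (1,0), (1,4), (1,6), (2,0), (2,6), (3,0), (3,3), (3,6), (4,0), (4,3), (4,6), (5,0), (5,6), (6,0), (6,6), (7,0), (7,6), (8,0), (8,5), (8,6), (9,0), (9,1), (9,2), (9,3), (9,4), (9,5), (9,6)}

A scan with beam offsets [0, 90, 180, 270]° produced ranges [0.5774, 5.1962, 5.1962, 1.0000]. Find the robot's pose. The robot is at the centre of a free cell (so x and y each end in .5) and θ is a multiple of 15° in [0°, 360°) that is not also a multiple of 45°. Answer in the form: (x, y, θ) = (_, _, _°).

(x, y, θ) = (5.5, 5.5, 120°)

Candidates: 36 free-cell centres × 16 headings = 576 poses. Raycast each; keep the one whose scan matches to 4 dp.
  (6.5, 2.5, 60°): beam 1 = 3.0000 ≠ 0.5774 ✗
  (5.5, 4.5, 60°): beam 1 = 1.7321 ≠ 0.5774 ✗
  (5.5, 5.5, 255°): beam 1 = 1.9319 ≠ 0.5774 ✗
  …
  (5.5, 5.5, 120°): r_1=0.5774, r_2=5.1962, r_3=5.1962, r_4=1.0000 — all match ✓
Only this pose fits every beam.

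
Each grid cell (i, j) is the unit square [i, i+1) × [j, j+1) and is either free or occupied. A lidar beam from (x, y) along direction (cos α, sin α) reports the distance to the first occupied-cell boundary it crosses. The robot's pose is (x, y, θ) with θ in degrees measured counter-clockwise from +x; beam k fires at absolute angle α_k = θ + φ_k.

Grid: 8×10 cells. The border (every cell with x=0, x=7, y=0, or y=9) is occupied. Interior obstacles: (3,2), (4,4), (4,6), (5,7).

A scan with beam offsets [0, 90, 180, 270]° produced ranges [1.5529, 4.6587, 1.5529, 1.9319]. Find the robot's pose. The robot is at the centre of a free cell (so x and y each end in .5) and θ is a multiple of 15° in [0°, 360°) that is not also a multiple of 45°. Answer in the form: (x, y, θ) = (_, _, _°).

Candidates: 44 free-cell centres × 16 headings = 704 poses. Raycast each; keep the one whose scan matches to 4 dp.
  (4.5, 1.5, 75°): beam 1 = 5.6940 ≠ 1.5529 ✗
  (6.5, 2.5, 150°): beam 1 = 6.3509 ≠ 1.5529 ✗
  (3.5, 5.5, 30°): beam 1 = 1.0000 ≠ 1.5529 ✗
  (5.5, 2.5, 330°): beam 1 = 1.7321 ≠ 1.5529 ✗
  …
  (2.5, 4.5, 15°): r_1=1.5529, r_2=4.6587, r_3=1.5529, r_4=1.9319 — all match ✓
Only this pose fits every beam.

(x, y, θ) = (2.5, 4.5, 15°)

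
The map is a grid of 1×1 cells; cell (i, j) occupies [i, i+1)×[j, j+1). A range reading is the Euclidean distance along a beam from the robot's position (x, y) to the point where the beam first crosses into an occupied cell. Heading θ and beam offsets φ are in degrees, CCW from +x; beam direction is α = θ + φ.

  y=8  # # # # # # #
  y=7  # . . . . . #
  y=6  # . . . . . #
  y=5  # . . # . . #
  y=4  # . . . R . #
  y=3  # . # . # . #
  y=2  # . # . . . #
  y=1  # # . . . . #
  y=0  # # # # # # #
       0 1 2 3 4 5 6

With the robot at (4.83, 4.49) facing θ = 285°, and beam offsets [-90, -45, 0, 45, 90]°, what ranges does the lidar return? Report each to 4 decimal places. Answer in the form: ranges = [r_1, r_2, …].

beam 1: φ=-90°, α=195°
  d=(-0.9659,-0.2588)  start (4,4)  tX=0.8593 tY=1.8932  stride 1/|dx|=1.0353 1/|dy|=3.8637
    cross x-line → (3,4), t=0.8593
    cross y-line → (3,3), t=1.8932
    cross x-line → (2,3), t=1.8946 (wall)
  → r_1 = 1.8946
beam 2: φ=-45°, α=240°
  d=(-0.5000,-0.8660)  start (4,4)  tX=1.6600 tY=0.5658  stride 1/|dx|=2.0000 1/|dy|=1.1547
    cross y-line → (4,3), t=0.5658 (wall)
  → r_2 = 0.5658
beam 3: φ=0°, α=285°
  d=(0.2588,-0.9659)  start (4,4)  tX=0.6568 tY=0.5073  stride 1/|dx|=3.8637 1/|dy|=1.0353
    cross y-line → (4,3), t=0.5073 (wall)
  → r_3 = 0.5073
beam 4: φ=45°, α=330°
  d=(0.8660,-0.5000)  start (4,4)  tX=0.1963 tY=0.9800  stride 1/|dx|=1.1547 1/|dy|=2.0000
    cross x-line → (5,4), t=0.1963
    cross y-line → (5,3), t=0.9800
    cross x-line → (6,3), t=1.3510 (wall)
  → r_4 = 1.3510
beam 5: φ=90°, α=15°
  d=(0.9659,0.2588)  start (4,4)  tX=0.1760 tY=1.9705  stride 1/|dx|=1.0353 1/|dy|=3.8637
    cross x-line → (5,4), t=0.1760
    cross x-line → (6,4), t=1.2113 (wall)
  → r_5 = 1.2113

ranges = [1.8946, 0.5658, 0.5073, 1.3510, 1.2113]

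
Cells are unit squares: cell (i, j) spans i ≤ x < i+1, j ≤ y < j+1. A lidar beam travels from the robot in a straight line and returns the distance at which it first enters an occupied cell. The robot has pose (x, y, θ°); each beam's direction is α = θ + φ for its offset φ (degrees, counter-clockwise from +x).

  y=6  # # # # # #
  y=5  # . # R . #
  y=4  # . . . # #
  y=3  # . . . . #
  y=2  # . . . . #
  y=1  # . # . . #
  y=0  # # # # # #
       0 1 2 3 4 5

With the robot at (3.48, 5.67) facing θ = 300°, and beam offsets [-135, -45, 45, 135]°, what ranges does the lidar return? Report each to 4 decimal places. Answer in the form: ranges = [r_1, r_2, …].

ranges = [0.4969, 3.7995, 1.5736, 0.3416]

beam 1: φ=-135°, α=165°
  cosα=-0.9659 sinα=0.2588 | (3,5) | tMaxX 0.4969 tMaxY 1.2750 | tΔX 1.0353 tΔY 3.8637
    t=0.4969 [x] (2,5) — stop
  → r_1 = 0.4969
beam 2: φ=-45°, α=255°
  cosα=-0.2588 sinα=-0.9659 | (3,5) | tMaxX 1.8546 tMaxY 0.6936 | tΔX 3.8637 tΔY 1.0353
    t=0.6936 [y] (3,4)
    t=1.7289 [y] (3,3)
    t=1.8546 [x] (2,3)
    t=2.7642 [y] (2,2)
    t=3.7995 [y] (2,1) — stop
  → r_2 = 3.7995
beam 3: φ=45°, α=345°
  cosα=0.9659 sinα=-0.2588 | (3,5) | tMaxX 0.5383 tMaxY 2.5887 | tΔX 1.0353 tΔY 3.8637
    t=0.5383 [x] (4,5)
    t=1.5736 [x] (5,5) — stop
  → r_3 = 1.5736
beam 4: φ=135°, α=75°
  cosα=0.2588 sinα=0.9659 | (3,5) | tMaxX 2.0091 tMaxY 0.3416 | tΔX 3.8637 tΔY 1.0353
    t=0.3416 [y] (3,6) — stop
  → r_4 = 0.3416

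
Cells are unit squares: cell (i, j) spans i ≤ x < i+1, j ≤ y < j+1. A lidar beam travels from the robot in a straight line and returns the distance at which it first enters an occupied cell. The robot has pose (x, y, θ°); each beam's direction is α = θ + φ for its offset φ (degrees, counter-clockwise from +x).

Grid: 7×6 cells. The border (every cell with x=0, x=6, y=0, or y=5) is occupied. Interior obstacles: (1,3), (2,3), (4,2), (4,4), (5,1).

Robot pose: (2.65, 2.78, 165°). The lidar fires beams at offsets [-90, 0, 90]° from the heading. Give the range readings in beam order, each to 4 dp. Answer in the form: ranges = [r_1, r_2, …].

ranges = [0.2278, 0.8500, 1.8428]

beam 1: φ=-90°, α=75°
  dir = (cos 75°, sin 75°) = (0.2588, 0.9659); from cell (2,2)
  next x-line at t=1.3523, next y-line at t=0.2278; Δt_x=3.8637, Δt_y=1.0353
    y: enter (2,3) at t=0.2278 ← occupied
  → r_1 = 0.2278
beam 2: φ=0°, α=165°
  dir = (cos 165°, sin 165°) = (-0.9659, 0.2588); from cell (2,2)
  next x-line at t=0.6729, next y-line at t=0.8500; Δt_x=1.0353, Δt_y=3.8637
    x: enter (1,2) at t=0.6729
    y: enter (1,3) at t=0.8500 ← occupied
  → r_2 = 0.8500
beam 3: φ=90°, α=255°
  dir = (cos 255°, sin 255°) = (-0.2588, -0.9659); from cell (2,2)
  next x-line at t=2.5114, next y-line at t=0.8075; Δt_x=3.8637, Δt_y=1.0353
    y: enter (2,1) at t=0.8075
    y: enter (2,0) at t=1.8428 ← occupied
  → r_3 = 1.8428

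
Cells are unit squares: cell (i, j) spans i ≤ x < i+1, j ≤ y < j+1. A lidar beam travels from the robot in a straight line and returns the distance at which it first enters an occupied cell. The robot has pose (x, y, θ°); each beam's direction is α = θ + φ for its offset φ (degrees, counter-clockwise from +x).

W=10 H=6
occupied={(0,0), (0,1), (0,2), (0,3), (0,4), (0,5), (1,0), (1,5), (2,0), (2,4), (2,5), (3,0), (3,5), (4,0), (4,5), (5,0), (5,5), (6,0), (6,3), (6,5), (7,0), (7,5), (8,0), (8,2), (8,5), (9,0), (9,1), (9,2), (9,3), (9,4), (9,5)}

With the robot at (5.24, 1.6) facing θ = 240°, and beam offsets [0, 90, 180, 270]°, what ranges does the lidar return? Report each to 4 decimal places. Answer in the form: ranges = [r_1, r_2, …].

beam 1: φ=0°, α=240°
  cosα=-0.5000 sinα=-0.8660 | (5,1) | tMaxX 0.4800 tMaxY 0.6928 | tΔX 2.0000 tΔY 1.1547
    t=0.4800 [x] (4,1)
    t=0.6928 [y] (4,0) — stop
  → r_1 = 0.6928
beam 2: φ=90°, α=330°
  cosα=0.8660 sinα=-0.5000 | (5,1) | tMaxX 0.8776 tMaxY 1.2000 | tΔX 1.1547 tΔY 2.0000
    t=0.8776 [x] (6,1)
    t=1.2000 [y] (6,0) — stop
  → r_2 = 1.2000
beam 3: φ=180°, α=60°
  cosα=0.5000 sinα=0.8660 | (5,1) | tMaxX 1.5200 tMaxY 0.4619 | tΔX 2.0000 tΔY 1.1547
    t=0.4619 [y] (5,2)
    t=1.5200 [x] (6,2)
    t=1.6166 [y] (6,3) — stop
  → r_3 = 1.6166
beam 4: φ=270°, α=150°
  cosα=-0.8660 sinα=0.5000 | (5,1) | tMaxX 0.2771 tMaxY 0.8000 | tΔX 1.1547 tΔY 2.0000
    t=0.2771 [x] (4,1)
    t=0.8000 [y] (4,2)
    t=1.4318 [x] (3,2)
    t=2.5865 [x] (2,2)
    t=2.8000 [y] (2,3)
    t=3.7412 [x] (1,3)
    t=4.8000 [y] (1,4)
    t=4.8959 [x] (0,4) — stop
  → r_4 = 4.8959

ranges = [0.6928, 1.2000, 1.6166, 4.8959]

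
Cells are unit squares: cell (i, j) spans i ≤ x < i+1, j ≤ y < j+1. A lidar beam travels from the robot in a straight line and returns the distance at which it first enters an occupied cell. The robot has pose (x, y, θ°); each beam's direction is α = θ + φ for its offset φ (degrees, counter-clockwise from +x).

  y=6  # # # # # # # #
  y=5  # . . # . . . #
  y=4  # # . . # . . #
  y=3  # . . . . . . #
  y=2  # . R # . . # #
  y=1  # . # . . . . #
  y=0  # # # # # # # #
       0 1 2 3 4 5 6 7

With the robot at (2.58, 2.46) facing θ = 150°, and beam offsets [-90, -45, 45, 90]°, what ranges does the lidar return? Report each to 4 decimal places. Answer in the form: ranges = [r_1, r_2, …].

beam 1: φ=-90°, α=60°
  dir = (cos 60°, sin 60°) = (0.5000, 0.8660); from cell (2,2)
  next x-line at t=0.8400, next y-line at t=0.6235; Δt_x=2.0000, Δt_y=1.1547
    y: enter (2,3) at t=0.6235
    x: enter (3,3) at t=0.8400
    y: enter (3,4) at t=1.7782
    x: enter (4,4) at t=2.8400 ← occupied
  → r_1 = 2.8400
beam 2: φ=-45°, α=105°
  dir = (cos 105°, sin 105°) = (-0.2588, 0.9659); from cell (2,2)
  next x-line at t=2.2409, next y-line at t=0.5590; Δt_x=3.8637, Δt_y=1.0353
    y: enter (2,3) at t=0.5590
    y: enter (2,4) at t=1.5943
    x: enter (1,4) at t=2.2409 ← occupied
  → r_2 = 2.2409
beam 3: φ=45°, α=195°
  dir = (cos 195°, sin 195°) = (-0.9659, -0.2588); from cell (2,2)
  next x-line at t=0.6005, next y-line at t=1.7773; Δt_x=1.0353, Δt_y=3.8637
    x: enter (1,2) at t=0.6005
    x: enter (0,2) at t=1.6357 ← occupied
  → r_3 = 1.6357
beam 4: φ=90°, α=240°
  dir = (cos 240°, sin 240°) = (-0.5000, -0.8660); from cell (2,2)
  next x-line at t=1.1600, next y-line at t=0.5312; Δt_x=2.0000, Δt_y=1.1547
    y: enter (2,1) at t=0.5312 ← occupied
  → r_4 = 0.5312

ranges = [2.8400, 2.2409, 1.6357, 0.5312]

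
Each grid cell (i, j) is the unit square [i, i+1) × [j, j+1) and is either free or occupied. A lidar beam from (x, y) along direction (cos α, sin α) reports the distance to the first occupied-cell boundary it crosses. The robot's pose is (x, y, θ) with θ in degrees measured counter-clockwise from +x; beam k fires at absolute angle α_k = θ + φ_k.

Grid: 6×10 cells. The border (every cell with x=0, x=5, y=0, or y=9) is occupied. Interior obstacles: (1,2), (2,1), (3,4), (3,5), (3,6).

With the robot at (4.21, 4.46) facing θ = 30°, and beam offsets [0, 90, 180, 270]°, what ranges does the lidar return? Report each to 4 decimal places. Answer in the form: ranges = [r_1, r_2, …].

beam 1: φ=0°, α=30°
  d=(0.8660,0.5000)  start (4,4)  tX=0.9122 tY=1.0800  stride 1/|dx|=1.1547 1/|dy|=2.0000
    cross x-line → (5,4), t=0.9122 (wall)
  → r_1 = 0.9122
beam 2: φ=90°, α=120°
  d=(-0.5000,0.8660)  start (4,4)  tX=0.4200 tY=0.6235  stride 1/|dx|=2.0000 1/|dy|=1.1547
    cross x-line → (3,4), t=0.4200 (wall)
  → r_2 = 0.4200
beam 3: φ=180°, α=210°
  d=(-0.8660,-0.5000)  start (4,4)  tX=0.2425 tY=0.9200  stride 1/|dx|=1.1547 1/|dy|=2.0000
    cross x-line → (3,4), t=0.2425 (wall)
  → r_3 = 0.2425
beam 4: φ=270°, α=300°
  d=(0.5000,-0.8660)  start (4,4)  tX=1.5800 tY=0.5312  stride 1/|dx|=2.0000 1/|dy|=1.1547
    cross y-line → (4,3), t=0.5312
    cross x-line → (5,3), t=1.5800 (wall)
  → r_4 = 1.5800

ranges = [0.9122, 0.4200, 0.2425, 1.5800]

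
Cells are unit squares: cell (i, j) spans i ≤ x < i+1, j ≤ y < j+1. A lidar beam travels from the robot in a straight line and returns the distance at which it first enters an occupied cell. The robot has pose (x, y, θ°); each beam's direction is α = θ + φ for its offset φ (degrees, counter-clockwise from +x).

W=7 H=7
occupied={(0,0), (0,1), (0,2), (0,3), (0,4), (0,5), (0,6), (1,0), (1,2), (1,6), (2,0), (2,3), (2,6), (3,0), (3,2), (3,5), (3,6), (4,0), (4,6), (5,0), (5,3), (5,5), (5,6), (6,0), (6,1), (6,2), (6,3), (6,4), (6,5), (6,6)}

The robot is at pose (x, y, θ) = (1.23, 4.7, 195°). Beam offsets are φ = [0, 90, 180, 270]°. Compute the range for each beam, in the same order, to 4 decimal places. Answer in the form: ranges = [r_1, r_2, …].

ranges = [0.2381, 1.7600, 1.8324, 0.8887]

beam 1: φ=0°, α=195°
  cosα=-0.9659 sinα=-0.2588 | (1,4) | tMaxX 0.2381 tMaxY 2.7046 | tΔX 1.0353 tΔY 3.8637
    t=0.2381 [x] (0,4) — stop
  → r_1 = 0.2381
beam 2: φ=90°, α=285°
  cosα=0.2588 sinα=-0.9659 | (1,4) | tMaxX 2.9751 tMaxY 0.7247 | tΔX 3.8637 tΔY 1.0353
    t=0.7247 [y] (1,3)
    t=1.7600 [y] (1,2) — stop
  → r_2 = 1.7600
beam 3: φ=180°, α=15°
  cosα=0.9659 sinα=0.2588 | (1,4) | tMaxX 0.7972 tMaxY 1.1591 | tΔX 1.0353 tΔY 3.8637
    t=0.7972 [x] (2,4)
    t=1.1591 [y] (2,5)
    t=1.8324 [x] (3,5) — stop
  → r_3 = 1.8324
beam 4: φ=270°, α=105°
  cosα=-0.2588 sinα=0.9659 | (1,4) | tMaxX 0.8887 tMaxY 0.3106 | tΔX 3.8637 tΔY 1.0353
    t=0.3106 [y] (1,5)
    t=0.8887 [x] (0,5) — stop
  → r_4 = 0.8887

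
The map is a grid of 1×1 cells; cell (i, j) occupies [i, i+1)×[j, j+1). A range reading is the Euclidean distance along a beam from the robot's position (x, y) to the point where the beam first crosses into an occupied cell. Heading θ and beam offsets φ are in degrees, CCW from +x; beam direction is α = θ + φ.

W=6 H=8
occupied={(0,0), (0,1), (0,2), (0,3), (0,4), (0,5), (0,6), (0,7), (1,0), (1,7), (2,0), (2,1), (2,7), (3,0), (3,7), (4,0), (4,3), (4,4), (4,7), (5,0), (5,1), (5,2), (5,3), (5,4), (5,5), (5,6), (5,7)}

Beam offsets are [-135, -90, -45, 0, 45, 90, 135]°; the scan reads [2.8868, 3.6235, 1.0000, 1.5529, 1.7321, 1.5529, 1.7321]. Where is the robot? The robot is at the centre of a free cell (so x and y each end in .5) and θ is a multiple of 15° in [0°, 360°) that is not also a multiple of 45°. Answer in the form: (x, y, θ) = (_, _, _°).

The pose lattice has 21·16 = 336 candidates. Test each by forward raycasting.
  (3.5, 1.5, 240°): beam 1 = 5.6940 ≠ 2.8868 ✗
  (1.5, 5.5, 60°): beam 1 = 3.6235 ≠ 2.8868 ✗
  (3.5, 1.5, 150°): beam 1 = 1.5529 ≠ 2.8868 ✗
  (3.5, 3.5, 30°): beam 1 = 1.9319 ≠ 2.8868 ✗
  …
  (3.5, 5.5, 345°): r_1=2.8868, r_2=3.6235, r_3=1.0000, r_4=1.5529, r_5=1.7321, r_6=1.5529, r_7=1.7321 — all match ✓
Unique over the lattice → pose = (3.5, 5.5, 345°).

(x, y, θ) = (3.5, 5.5, 345°)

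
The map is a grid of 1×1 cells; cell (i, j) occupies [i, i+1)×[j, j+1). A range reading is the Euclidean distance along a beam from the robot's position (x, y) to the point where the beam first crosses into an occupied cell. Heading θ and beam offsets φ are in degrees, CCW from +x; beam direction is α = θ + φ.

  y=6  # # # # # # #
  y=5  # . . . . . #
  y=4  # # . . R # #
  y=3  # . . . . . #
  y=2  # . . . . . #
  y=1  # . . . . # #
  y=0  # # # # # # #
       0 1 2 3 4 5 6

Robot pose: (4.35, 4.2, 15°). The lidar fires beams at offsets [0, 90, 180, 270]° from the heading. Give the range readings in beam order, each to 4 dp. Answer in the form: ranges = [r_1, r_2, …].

ranges = [0.6729, 1.8635, 3.4682, 2.5114]

beam 1: φ=0°, α=15°
  dir = (cos 15°, sin 15°) = (0.9659, 0.2588); from cell (4,4)
  next x-line at t=0.6729, next y-line at t=3.0910; Δt_x=1.0353, Δt_y=3.8637
    x: enter (5,4) at t=0.6729 ← occupied
  → r_1 = 0.6729
beam 2: φ=90°, α=105°
  dir = (cos 105°, sin 105°) = (-0.2588, 0.9659); from cell (4,4)
  next x-line at t=1.3523, next y-line at t=0.8282; Δt_x=3.8637, Δt_y=1.0353
    y: enter (4,5) at t=0.8282
    x: enter (3,5) at t=1.3523
    y: enter (3,6) at t=1.8635 ← occupied
  → r_2 = 1.8635
beam 3: φ=180°, α=195°
  dir = (cos 195°, sin 195°) = (-0.9659, -0.2588); from cell (4,4)
  next x-line at t=0.3623, next y-line at t=0.7727; Δt_x=1.0353, Δt_y=3.8637
    x: enter (3,4) at t=0.3623
    y: enter (3,3) at t=0.7727
    x: enter (2,3) at t=1.3976
    x: enter (1,3) at t=2.4329
    x: enter (0,3) at t=3.4682 ← occupied
  → r_3 = 3.4682
beam 4: φ=270°, α=285°
  dir = (cos 285°, sin 285°) = (0.2588, -0.9659); from cell (4,4)
  next x-line at t=2.5114, next y-line at t=0.2071; Δt_x=3.8637, Δt_y=1.0353
    y: enter (4,3) at t=0.2071
    y: enter (4,2) at t=1.2423
    y: enter (4,1) at t=2.2776
    x: enter (5,1) at t=2.5114 ← occupied
  → r_4 = 2.5114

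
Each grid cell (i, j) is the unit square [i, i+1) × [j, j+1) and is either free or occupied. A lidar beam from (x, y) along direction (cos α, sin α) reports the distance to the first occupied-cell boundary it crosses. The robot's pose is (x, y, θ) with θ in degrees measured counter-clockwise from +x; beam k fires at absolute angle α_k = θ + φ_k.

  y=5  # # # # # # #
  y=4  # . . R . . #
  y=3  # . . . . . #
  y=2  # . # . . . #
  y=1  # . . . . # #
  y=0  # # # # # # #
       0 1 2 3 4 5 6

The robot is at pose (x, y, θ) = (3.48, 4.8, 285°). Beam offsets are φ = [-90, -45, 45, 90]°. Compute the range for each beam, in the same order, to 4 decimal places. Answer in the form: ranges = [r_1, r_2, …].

ranges = [2.5675, 2.0785, 2.9098, 0.7727]

beam 1: φ=-90°, α=195°
  direction (-0.9659, -0.2588); cell (3,4); t to first gridline: x 0.4969, y 3.0910 (then +1.0353 / +3.8637)
    (2,4) via x @ 0.4969
    (1,4) via x @ 1.5322
    (0,4) via x @ 2.5675  # hit
  → r_1 = 2.5675
beam 2: φ=-45°, α=240°
  direction (-0.5000, -0.8660); cell (3,4); t to first gridline: x 0.9600, y 0.9238 (then +2.0000 / +1.1547)
    (3,3) via y @ 0.9238
    (2,3) via x @ 0.9600
    (2,2) via y @ 2.0785  # hit
  → r_2 = 2.0785
beam 3: φ=45°, α=330°
  direction (0.8660, -0.5000); cell (3,4); t to first gridline: x 0.6004, y 1.6000 (then +1.1547 / +2.0000)
    (4,4) via x @ 0.6004
    (4,3) via y @ 1.6000
    (5,3) via x @ 1.7551
    (6,3) via x @ 2.9098  # hit
  → r_3 = 2.9098
beam 4: φ=90°, α=15°
  direction (0.9659, 0.2588); cell (3,4); t to first gridline: x 0.5383, y 0.7727 (then +1.0353 / +3.8637)
    (4,4) via x @ 0.5383
    (4,5) via y @ 0.7727  # hit
  → r_4 = 0.7727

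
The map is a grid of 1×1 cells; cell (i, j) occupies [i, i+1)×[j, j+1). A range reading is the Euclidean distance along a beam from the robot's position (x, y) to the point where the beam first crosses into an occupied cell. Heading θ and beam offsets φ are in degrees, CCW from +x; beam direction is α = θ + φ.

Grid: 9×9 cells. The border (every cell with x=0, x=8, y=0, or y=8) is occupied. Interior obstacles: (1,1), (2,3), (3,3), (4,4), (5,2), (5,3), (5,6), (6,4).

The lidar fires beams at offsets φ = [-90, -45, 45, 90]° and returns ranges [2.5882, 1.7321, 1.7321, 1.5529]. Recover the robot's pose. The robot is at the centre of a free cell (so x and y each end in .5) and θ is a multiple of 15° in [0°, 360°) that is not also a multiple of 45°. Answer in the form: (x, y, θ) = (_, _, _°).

Enumerate (i+0.5, j+0.5, θ) over the 41 free cells and 16 admissible headings. For each, cast all 4 beams and compare to the given ranges.
  (4.5, 7.5, 105°): beam 1 = 1.9319 ≠ 2.5882 ✗
  (5.5, 5.5, 120°): beam 1 = 2.8868 ≠ 2.5882 ✗
  (4.5, 1.5, 210°): beam 1 = 1.7321 ≠ 2.5882 ✗
  …
  (3.5, 2.5, 255°): r_1=2.5882, r_2=1.7321, r_3=1.7321, r_4=1.5529 — all match ✓
Unique over the lattice → pose = (3.5, 2.5, 255°).

(x, y, θ) = (3.5, 2.5, 255°)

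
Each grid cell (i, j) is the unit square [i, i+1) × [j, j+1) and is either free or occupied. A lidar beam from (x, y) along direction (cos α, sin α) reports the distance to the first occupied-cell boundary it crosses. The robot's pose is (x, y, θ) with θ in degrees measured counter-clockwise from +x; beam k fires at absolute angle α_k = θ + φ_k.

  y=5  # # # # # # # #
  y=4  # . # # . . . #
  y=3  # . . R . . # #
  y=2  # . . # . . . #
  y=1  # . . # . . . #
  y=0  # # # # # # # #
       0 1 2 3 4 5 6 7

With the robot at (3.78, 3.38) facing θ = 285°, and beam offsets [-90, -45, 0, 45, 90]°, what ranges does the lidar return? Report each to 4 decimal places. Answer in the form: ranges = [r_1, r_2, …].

beam 1: φ=-90°, α=195°
  direction (-0.9659, -0.2588); cell (3,3); t to first gridline: x 0.8075, y 1.4682 (then +1.0353 / +3.8637)
    (2,3) via x @ 0.8075
    (2,2) via y @ 1.4682
    (1,2) via x @ 1.8428
    (0,2) via x @ 2.8781  # hit
  → r_1 = 2.8781
beam 2: φ=-45°, α=240°
  direction (-0.5000, -0.8660); cell (3,3); t to first gridline: x 1.5600, y 0.4388 (then +2.0000 / +1.1547)
    (3,2) via y @ 0.4388  # hit
  → r_2 = 0.4388
beam 3: φ=0°, α=285°
  direction (0.2588, -0.9659); cell (3,3); t to first gridline: x 0.8500, y 0.3934 (then +3.8637 / +1.0353)
    (3,2) via y @ 0.3934  # hit
  → r_3 = 0.3934
beam 4: φ=45°, α=330°
  direction (0.8660, -0.5000); cell (3,3); t to first gridline: x 0.2540, y 0.7600 (then +1.1547 / +2.0000)
    (4,3) via x @ 0.2540
    (4,2) via y @ 0.7600
    (5,2) via x @ 1.4087
    (6,2) via x @ 2.5634
    (6,1) via y @ 2.7600
    (7,1) via x @ 3.7181  # hit
  → r_4 = 3.7181
beam 5: φ=90°, α=15°
  direction (0.9659, 0.2588); cell (3,3); t to first gridline: x 0.2278, y 2.3955 (then +1.0353 / +3.8637)
    (4,3) via x @ 0.2278
    (5,3) via x @ 1.2630
    (6,3) via x @ 2.2983  # hit
  → r_5 = 2.2983

ranges = [2.8781, 0.4388, 0.3934, 3.7181, 2.2983]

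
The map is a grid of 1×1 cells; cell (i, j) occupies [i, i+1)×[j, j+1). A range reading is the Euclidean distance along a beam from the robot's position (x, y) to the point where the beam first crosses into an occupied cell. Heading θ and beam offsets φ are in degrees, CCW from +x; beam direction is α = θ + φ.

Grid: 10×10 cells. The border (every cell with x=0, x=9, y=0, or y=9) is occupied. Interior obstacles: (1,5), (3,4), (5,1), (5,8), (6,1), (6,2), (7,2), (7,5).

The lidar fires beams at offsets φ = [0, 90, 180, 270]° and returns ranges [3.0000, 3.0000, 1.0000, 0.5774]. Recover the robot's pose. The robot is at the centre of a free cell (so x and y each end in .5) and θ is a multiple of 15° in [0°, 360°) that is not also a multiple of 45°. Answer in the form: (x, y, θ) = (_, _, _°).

Candidates: 56 free-cell centres × 16 headings = 896 poses. Raycast each; keep the one whose scan matches to 4 dp.
  (6.5, 8.5, 165°): beam 1 = 0.5176 ≠ 3.0000 ✗
  (6.5, 7.5, 285°): beam 1 = 1.9319 ≠ 3.0000 ✗
  (2.5, 7.5, 60°): beam 1 = 1.7321 ≠ 3.0000 ✗
  (8.5, 3.5, 105°): beam 1 = 1.9319 ≠ 3.0000 ✗
  …
  (1.5, 7.5, 300°): r_1=3.0000, r_2=3.0000, r_3=1.0000, r_4=0.5774 — all match ✓
Unique over the lattice → pose = (1.5, 7.5, 300°).

(x, y, θ) = (1.5, 7.5, 300°)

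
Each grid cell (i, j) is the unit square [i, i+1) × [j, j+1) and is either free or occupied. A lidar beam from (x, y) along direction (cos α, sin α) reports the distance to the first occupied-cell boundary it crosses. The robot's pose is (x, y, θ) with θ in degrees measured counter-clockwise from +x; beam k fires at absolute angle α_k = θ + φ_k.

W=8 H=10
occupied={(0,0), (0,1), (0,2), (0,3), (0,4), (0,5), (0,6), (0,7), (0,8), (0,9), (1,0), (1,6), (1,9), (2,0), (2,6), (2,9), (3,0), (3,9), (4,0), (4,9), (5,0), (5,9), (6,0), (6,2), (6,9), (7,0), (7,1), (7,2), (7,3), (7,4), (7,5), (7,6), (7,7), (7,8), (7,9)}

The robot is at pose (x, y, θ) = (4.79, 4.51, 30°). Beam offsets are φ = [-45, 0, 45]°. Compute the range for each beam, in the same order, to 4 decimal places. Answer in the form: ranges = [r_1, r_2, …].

beam 1: φ=-45°, α=345°
  cosα=0.9659 sinα=-0.2588 | (4,4) | tMaxX 0.2174 tMaxY 1.9705 | tΔX 1.0353 tΔY 3.8637
    t=0.2174 [x] (5,4)
    t=1.2527 [x] (6,4)
    t=1.9705 [y] (6,3)
    t=2.2880 [x] (7,3) — stop
  → r_1 = 2.2880
beam 2: φ=0°, α=30°
  cosα=0.8660 sinα=0.5000 | (4,4) | tMaxX 0.2425 tMaxY 0.9800 | tΔX 1.1547 tΔY 2.0000
    t=0.2425 [x] (5,4)
    t=0.9800 [y] (5,5)
    t=1.3972 [x] (6,5)
    t=2.5519 [x] (7,5) — stop
  → r_2 = 2.5519
beam 3: φ=45°, α=75°
  cosα=0.2588 sinα=0.9659 | (4,4) | tMaxX 0.8114 tMaxY 0.5073 | tΔX 3.8637 tΔY 1.0353
    t=0.5073 [y] (4,5)
    t=0.8114 [x] (5,5)
    t=1.5426 [y] (5,6)
    t=2.5778 [y] (5,7)
    t=3.6131 [y] (5,8)
    t=4.6484 [y] (5,9) — stop
  → r_3 = 4.6484

ranges = [2.2880, 2.5519, 4.6484]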